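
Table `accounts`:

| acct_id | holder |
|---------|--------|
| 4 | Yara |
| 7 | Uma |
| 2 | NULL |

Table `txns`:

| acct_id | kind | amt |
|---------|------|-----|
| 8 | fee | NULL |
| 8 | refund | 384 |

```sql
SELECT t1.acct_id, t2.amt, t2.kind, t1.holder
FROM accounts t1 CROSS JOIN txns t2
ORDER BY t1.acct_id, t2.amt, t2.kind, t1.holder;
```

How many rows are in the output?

CROSS JOIN pairs every row of `accounts` with every row of `txns`: 3 × 2 = 6 rows.

6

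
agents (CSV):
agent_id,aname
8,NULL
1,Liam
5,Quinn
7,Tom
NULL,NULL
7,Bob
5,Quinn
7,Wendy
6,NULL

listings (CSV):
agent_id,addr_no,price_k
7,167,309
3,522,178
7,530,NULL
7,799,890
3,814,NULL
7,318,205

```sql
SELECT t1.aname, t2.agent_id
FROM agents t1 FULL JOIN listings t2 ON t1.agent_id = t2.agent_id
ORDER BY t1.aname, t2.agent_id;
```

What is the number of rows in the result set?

20

FULL OUTER JOIN keeps every row from both sides; unmatched rows get NULL for the other side's columns.
Matching on t1.agent_id = t2.agent_id. A NULL in a compared column never satisfies the condition.
- t1[0] agent_id=8 → no match; kept with NULLs on the t2 side.
- t1[1] agent_id=1 → no match; kept with NULLs on the t2 side.
- t1[2] agent_id=5 → no match; kept with NULLs on the t2 side.
- t1[3] agent_id=7 → 4 match(es) in t2 → 4 row(s).
- t1[4] agent_id=NULL → no match; kept with NULLs on the t2 side.
- t1[5] agent_id=7 → 4 match(es) in t2 → 4 row(s).
- t1[6] agent_id=5 → no match; kept with NULLs on the t2 side.
- t1[7] agent_id=7 → 4 match(es) in t2 → 4 row(s).
- t1[8] agent_id=6 → no match; kept with NULLs on the t2 side.
- plus 2 unmatched t2 row(s), each kept with NULL t1 columns.
Total: 12 matched + 8 padded = 20 rows.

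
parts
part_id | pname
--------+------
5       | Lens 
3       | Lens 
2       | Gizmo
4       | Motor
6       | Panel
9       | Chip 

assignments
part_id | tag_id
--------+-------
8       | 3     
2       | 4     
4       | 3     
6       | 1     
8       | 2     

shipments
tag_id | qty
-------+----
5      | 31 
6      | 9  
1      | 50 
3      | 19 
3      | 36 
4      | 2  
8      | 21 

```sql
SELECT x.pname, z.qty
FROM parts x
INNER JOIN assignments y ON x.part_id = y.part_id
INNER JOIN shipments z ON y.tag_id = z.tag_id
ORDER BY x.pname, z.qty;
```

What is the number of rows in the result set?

4

Step 1 — x INNER JOIN y on part_id → 3 row(s).
Then INNER JOIN `shipments z` on tag_id: keep only rows whose y.tag_id appears in z.
Result: 4 row(s).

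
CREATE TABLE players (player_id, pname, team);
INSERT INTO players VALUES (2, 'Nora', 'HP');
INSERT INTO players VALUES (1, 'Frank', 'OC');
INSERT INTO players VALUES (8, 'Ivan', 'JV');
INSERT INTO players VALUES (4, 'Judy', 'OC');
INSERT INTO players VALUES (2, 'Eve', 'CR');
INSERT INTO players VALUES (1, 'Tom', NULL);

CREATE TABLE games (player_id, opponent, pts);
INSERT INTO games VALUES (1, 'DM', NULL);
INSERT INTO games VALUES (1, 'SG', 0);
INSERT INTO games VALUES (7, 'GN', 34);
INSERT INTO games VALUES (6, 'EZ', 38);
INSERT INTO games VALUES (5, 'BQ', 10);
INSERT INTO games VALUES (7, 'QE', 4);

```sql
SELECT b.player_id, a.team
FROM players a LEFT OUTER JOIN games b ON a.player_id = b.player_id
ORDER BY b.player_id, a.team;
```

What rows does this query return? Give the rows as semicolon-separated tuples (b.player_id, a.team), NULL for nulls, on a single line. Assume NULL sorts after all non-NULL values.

(1, OC); (1, OC); (1, NULL); (1, NULL); (NULL, CR); (NULL, HP); (NULL, JV); (NULL, OC)

LEFT JOIN keeps every row from `players`; unmatched rows get NULL for `games`'s columns.
Matching on a.player_id = b.player_id.
- player_id=2: no b row matches, row kept with b columns NULL.
- player_id=1: 2 matching b row(s), so 2 row(s) emitted.
- player_id=8: no b row matches, row kept with b columns NULL.
- player_id=4: no b row matches, row kept with b columns NULL.
- player_id=2: no b row matches, row kept with b columns NULL.
- player_id=1: 2 matching b row(s), so 2 row(s) emitted.
After projecting and ordering:
b.player_id | a.team
1 | OC
1 | OC
1 | NULL
1 | NULL
NULL | CR
NULL | HP
NULL | JV
NULL | OC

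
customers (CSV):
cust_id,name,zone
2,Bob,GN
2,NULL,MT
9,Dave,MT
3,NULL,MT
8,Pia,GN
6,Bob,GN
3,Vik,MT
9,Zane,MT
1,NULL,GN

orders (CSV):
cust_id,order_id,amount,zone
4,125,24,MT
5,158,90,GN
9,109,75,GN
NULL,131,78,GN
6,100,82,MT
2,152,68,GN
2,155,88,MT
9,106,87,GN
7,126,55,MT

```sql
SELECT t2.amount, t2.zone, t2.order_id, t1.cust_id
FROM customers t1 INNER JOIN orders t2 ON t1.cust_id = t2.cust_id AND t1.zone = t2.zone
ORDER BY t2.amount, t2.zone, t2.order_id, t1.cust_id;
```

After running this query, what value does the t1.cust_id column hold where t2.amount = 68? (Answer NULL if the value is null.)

2

INNER JOIN keeps only pairs where the ON condition holds.
Matching on t1.cust_id = t2.cust_id AND t1.zone = t2.zone. A NULL in a compared column never satisfies the condition.
Matched pairs: 2.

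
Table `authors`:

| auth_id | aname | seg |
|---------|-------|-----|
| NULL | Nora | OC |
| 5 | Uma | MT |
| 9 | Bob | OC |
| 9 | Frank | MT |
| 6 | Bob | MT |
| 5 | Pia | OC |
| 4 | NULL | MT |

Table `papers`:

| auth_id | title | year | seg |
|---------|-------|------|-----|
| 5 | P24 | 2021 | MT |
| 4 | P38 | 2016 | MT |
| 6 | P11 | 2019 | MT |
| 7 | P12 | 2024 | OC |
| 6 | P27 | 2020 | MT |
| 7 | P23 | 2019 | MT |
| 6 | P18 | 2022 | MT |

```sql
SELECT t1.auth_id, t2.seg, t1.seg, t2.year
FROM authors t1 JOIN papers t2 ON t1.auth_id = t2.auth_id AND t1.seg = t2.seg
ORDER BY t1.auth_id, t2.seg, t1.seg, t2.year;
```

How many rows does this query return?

5

INNER JOIN keeps only pairs where the ON condition holds.
Matching on t1.auth_id = t2.auth_id AND t1.seg = t2.seg. A NULL in a compared column never satisfies the condition.
- t1[0] auth_id=NULL, seg=OC → no match; dropped.
- t1[1] auth_id=5, seg=MT → 1 match(es) in t2 → 1 row(s).
- t1[2] auth_id=9, seg=OC → no match; dropped.
- t1[3] auth_id=9, seg=MT → no match; dropped.
- t1[4] auth_id=6, seg=MT → 3 match(es) in t2 → 3 row(s).
- t1[5] auth_id=5, seg=OC → no match; dropped.
- t1[6] auth_id=4, seg=MT → 1 match(es) in t2 → 1 row(s).
Total: 5 rows.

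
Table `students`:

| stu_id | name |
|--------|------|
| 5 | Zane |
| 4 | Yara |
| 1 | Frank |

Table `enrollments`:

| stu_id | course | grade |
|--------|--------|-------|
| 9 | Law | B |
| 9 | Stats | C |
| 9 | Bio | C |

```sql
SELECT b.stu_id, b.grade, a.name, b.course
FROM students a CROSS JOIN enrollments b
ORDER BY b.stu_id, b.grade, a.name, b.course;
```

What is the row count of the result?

CROSS JOIN pairs every row of `students` with every row of `enrollments`: 3 × 3 = 9 rows.

9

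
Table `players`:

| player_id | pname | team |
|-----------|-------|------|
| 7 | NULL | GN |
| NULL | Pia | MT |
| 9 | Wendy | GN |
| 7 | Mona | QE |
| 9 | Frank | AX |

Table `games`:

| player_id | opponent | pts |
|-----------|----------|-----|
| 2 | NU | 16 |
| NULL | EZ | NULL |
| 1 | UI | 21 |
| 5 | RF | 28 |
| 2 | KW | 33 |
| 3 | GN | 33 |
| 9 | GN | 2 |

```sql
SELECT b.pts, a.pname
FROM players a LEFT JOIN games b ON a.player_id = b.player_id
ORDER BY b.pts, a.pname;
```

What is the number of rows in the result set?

5

LEFT JOIN keeps every row from `players`; unmatched rows get NULL for `games`'s columns.
Matching on a.player_id = b.player_id. A NULL in a compared column never satisfies the condition.
- a (player_id=7) has no partner → padded with NULL.
- a (player_id=NULL) has no partner → padded with NULL.
- a (player_id=9) pairs with 1 row(s) of b.
- a (player_id=7) has no partner → padded with NULL.
- a (player_id=9) pairs with 1 row(s) of b.
Total: 2 matched + 3 padded = 5 rows.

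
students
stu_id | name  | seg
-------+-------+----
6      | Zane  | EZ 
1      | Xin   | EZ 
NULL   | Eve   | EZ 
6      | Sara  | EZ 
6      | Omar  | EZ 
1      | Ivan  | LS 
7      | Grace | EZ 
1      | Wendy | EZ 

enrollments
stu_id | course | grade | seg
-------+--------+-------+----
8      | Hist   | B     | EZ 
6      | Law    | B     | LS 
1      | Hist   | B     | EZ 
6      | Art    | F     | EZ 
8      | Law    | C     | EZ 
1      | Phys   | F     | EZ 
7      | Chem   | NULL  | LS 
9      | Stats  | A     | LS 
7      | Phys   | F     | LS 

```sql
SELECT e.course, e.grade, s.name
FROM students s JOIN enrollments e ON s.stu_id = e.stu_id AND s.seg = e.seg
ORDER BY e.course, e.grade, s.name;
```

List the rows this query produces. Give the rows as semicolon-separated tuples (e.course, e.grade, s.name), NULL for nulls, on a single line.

(Art, F, Omar); (Art, F, Sara); (Art, F, Zane); (Hist, B, Wendy); (Hist, B, Xin); (Phys, F, Wendy); (Phys, F, Xin)

INNER JOIN keeps only pairs where the ON condition holds.
Matching on s.stu_id = e.stu_id AND s.seg = e.seg. A NULL in a compared column never satisfies the condition.
Matched pairs: 7.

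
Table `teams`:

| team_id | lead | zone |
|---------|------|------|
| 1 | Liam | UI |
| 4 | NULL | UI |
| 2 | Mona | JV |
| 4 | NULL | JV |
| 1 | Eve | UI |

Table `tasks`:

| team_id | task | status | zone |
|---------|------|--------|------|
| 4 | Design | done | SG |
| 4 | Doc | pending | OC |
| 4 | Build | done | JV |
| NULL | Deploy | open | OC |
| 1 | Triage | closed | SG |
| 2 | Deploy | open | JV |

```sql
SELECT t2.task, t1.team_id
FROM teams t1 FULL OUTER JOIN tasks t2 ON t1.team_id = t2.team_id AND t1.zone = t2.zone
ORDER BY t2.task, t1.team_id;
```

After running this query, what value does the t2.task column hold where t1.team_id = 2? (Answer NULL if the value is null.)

FULL OUTER JOIN keeps every row from both sides; unmatched rows get NULL for the other side's columns.
Matching on t1.team_id = t2.team_id AND t1.zone = t2.zone. A NULL in a compared column never satisfies the condition.
- t1 (team_id=1, zone=UI) has no partner → padded with NULL.
- t1 (team_id=4, zone=UI) has no partner → padded with NULL.
- t1 (team_id=2, zone=JV) pairs with 1 row(s) of t2.
- t1 (team_id=4, zone=JV) pairs with 1 row(s) of t2.
- t1 (team_id=1, zone=UI) has no partner → padded with NULL.
- plus 4 unmatched t2 row(s), each kept with NULL t1 columns.

Deploy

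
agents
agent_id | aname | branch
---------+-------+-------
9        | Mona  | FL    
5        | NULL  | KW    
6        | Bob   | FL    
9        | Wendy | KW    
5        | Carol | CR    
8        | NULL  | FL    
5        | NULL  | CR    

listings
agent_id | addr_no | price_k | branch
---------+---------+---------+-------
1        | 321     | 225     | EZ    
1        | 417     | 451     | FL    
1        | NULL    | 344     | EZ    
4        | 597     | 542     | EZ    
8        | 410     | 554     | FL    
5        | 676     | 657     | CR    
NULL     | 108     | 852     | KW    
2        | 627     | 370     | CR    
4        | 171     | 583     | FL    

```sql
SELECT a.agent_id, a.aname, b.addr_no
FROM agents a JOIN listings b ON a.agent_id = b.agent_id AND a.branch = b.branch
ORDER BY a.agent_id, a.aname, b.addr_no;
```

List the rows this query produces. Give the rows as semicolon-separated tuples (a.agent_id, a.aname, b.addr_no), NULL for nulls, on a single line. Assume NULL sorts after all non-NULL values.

INNER JOIN keeps only pairs where the ON condition holds.
Matching on a.agent_id = b.agent_id AND a.branch = b.branch. A NULL in a compared column never satisfies the condition.
Matched pairs: 3.

(5, Carol, 676); (5, NULL, 676); (8, NULL, 410)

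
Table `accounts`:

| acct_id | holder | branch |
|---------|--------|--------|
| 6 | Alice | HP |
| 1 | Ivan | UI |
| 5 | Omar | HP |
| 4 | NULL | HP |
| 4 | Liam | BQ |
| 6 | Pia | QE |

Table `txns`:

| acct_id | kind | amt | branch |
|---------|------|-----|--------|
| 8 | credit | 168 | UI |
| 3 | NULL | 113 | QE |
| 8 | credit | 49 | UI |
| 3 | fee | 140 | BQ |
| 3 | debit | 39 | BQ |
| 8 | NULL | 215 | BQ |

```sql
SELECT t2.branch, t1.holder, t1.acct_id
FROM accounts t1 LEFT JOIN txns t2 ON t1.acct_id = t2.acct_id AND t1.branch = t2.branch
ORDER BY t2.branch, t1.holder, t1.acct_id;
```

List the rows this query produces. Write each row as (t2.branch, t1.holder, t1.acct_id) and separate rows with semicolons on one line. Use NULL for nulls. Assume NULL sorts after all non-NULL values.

LEFT JOIN keeps every row from `accounts`; unmatched rows get NULL for `txns`'s columns.
Matching on t1.acct_id = t2.acct_id AND t1.branch = t2.branch.
- t1[0] acct_id=6, branch=HP → no match; kept with NULLs on the t2 side.
- t1[1] acct_id=1, branch=UI → no match; kept with NULLs on the t2 side.
- t1[2] acct_id=5, branch=HP → no match; kept with NULLs on the t2 side.
- t1[3] acct_id=4, branch=HP → no match; kept with NULLs on the t2 side.
- t1[4] acct_id=4, branch=BQ → no match; kept with NULLs on the t2 side.
- t1[5] acct_id=6, branch=QE → no match; kept with NULLs on the t2 side.
After projecting and ordering:
t2.branch | t1.holder | t1.acct_id
NULL | Alice | 6
NULL | Ivan | 1
NULL | Liam | 4
NULL | Omar | 5
NULL | Pia | 6
NULL | NULL | 4

(NULL, Alice, 6); (NULL, Ivan, 1); (NULL, Liam, 4); (NULL, Omar, 5); (NULL, Pia, 6); (NULL, NULL, 4)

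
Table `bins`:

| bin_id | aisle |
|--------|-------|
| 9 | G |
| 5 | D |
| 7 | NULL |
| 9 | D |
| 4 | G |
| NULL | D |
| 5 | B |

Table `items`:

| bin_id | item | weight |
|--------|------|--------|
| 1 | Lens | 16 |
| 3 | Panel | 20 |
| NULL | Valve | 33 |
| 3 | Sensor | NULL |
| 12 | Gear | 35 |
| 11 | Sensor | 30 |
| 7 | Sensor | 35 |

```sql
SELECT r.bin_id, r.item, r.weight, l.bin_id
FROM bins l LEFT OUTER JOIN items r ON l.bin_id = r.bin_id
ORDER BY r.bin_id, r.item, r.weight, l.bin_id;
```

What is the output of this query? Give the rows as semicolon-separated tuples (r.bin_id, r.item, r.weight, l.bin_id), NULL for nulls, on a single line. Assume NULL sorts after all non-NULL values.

(7, Sensor, 35, 7); (NULL, NULL, NULL, 4); (NULL, NULL, NULL, 5); (NULL, NULL, NULL, 5); (NULL, NULL, NULL, 9); (NULL, NULL, NULL, 9); (NULL, NULL, NULL, NULL)

LEFT JOIN keeps every row from `bins`; unmatched rows get NULL for `items`'s columns.
Matching on l.bin_id = r.bin_id. A NULL in a compared column never satisfies the condition.
- bin_id=9: no r row matches, row kept with r columns NULL.
- bin_id=5: no r row matches, row kept with r columns NULL.
- bin_id=7: 1 matching r row(s), so 1 row(s) emitted.
- bin_id=9: no r row matches, row kept with r columns NULL.
- bin_id=4: no r row matches, row kept with r columns NULL.
- bin_id=NULL: no r row matches, row kept with r columns NULL.
- bin_id=5: no r row matches, row kept with r columns NULL.
After projecting and ordering:
r.bin_id | r.item | r.weight | l.bin_id
7 | Sensor | 35 | 7
NULL | NULL | NULL | 4
NULL | NULL | NULL | 5
NULL | NULL | NULL | 5
NULL | NULL | NULL | 9
NULL | NULL | NULL | 9
NULL | NULL | NULL | NULL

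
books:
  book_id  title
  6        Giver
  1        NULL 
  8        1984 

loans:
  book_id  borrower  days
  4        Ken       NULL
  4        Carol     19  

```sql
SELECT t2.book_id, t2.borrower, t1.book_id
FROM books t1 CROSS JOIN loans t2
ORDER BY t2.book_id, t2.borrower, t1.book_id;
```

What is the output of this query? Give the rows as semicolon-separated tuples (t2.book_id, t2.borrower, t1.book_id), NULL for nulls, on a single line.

(4, Carol, 1); (4, Carol, 6); (4, Carol, 8); (4, Ken, 1); (4, Ken, 6); (4, Ken, 8)

CROSS JOIN pairs every row of `books` with every row of `loans`: 3 × 2 = 6 rows.
After projecting and ordering:
t2.book_id | t2.borrower | t1.book_id
4 | Carol | 1
4 | Carol | 6
4 | Carol | 8
4 | Ken | 1
4 | Ken | 6
4 | Ken | 8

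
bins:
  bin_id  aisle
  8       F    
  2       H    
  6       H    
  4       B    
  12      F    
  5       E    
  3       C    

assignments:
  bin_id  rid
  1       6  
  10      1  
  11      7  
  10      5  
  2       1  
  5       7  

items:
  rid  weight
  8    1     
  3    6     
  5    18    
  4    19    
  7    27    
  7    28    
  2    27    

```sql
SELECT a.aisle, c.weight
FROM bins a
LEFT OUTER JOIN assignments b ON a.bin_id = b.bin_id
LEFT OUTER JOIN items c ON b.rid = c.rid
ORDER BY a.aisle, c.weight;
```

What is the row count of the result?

8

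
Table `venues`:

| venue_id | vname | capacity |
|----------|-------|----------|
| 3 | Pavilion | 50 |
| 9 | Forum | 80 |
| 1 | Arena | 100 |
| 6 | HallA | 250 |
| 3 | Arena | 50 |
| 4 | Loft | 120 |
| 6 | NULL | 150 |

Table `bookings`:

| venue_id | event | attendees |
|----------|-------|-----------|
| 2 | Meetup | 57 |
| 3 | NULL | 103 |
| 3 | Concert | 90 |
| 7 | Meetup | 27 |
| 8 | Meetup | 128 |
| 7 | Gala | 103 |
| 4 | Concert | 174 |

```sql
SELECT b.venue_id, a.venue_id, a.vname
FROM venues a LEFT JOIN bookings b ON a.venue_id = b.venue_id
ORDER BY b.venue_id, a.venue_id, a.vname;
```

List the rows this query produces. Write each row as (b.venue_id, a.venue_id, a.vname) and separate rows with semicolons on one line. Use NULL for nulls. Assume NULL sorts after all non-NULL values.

LEFT JOIN keeps every row from `venues`; unmatched rows get NULL for `bookings`'s columns.
Matching on a.venue_id = b.venue_id.
- venue_id=3: 2 matching b row(s), so 2 row(s) emitted.
- venue_id=9: no b row matches, row kept with b columns NULL.
- venue_id=1: no b row matches, row kept with b columns NULL.
- venue_id=6: no b row matches, row kept with b columns NULL.
- venue_id=3: 2 matching b row(s), so 2 row(s) emitted.
- venue_id=4: 1 matching b row(s), so 1 row(s) emitted.
- venue_id=6: no b row matches, row kept with b columns NULL.
After projecting and ordering:
b.venue_id | a.venue_id | a.vname
3 | 3 | Arena
3 | 3 | Arena
3 | 3 | Pavilion
3 | 3 | Pavilion
4 | 4 | Loft
NULL | 1 | Arena
NULL | 6 | HallA
NULL | 6 | NULL
NULL | 9 | Forum

(3, 3, Arena); (3, 3, Arena); (3, 3, Pavilion); (3, 3, Pavilion); (4, 4, Loft); (NULL, 1, Arena); (NULL, 6, HallA); (NULL, 6, NULL); (NULL, 9, Forum)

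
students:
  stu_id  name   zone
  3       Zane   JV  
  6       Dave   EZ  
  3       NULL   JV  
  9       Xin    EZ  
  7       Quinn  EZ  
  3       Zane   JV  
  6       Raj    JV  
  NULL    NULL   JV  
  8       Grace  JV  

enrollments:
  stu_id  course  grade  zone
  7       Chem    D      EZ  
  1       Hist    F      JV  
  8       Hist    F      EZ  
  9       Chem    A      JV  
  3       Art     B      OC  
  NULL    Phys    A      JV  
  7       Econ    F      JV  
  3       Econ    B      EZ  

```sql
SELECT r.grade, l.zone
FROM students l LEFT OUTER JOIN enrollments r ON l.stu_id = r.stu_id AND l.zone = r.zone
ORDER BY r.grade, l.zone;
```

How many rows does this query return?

9

LEFT JOIN keeps every row from `students`; unmatched rows get NULL for `enrollments`'s columns.
Matching on l.stu_id = r.stu_id AND l.zone = r.zone. A NULL in a compared column never satisfies the condition.
Matched pairs: 1; unmatched l rows kept: 8.
Total: 1 matched + 8 padded = 9 rows.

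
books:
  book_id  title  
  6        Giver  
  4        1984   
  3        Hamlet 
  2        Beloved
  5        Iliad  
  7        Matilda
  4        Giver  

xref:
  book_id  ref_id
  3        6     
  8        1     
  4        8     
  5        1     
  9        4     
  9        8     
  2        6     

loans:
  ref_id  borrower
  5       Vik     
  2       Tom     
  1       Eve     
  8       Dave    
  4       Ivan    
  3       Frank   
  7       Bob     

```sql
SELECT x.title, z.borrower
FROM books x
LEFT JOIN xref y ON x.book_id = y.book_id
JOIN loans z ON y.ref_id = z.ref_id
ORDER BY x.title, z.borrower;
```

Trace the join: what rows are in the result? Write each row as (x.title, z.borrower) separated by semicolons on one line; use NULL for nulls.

Step 1 — x LEFT JOIN y on book_id → 7 row(s).
Then INNER JOIN `loans z` on ref_id: keep only rows whose y.ref_id appears in z.

(1984, Dave); (Giver, Dave); (Iliad, Eve)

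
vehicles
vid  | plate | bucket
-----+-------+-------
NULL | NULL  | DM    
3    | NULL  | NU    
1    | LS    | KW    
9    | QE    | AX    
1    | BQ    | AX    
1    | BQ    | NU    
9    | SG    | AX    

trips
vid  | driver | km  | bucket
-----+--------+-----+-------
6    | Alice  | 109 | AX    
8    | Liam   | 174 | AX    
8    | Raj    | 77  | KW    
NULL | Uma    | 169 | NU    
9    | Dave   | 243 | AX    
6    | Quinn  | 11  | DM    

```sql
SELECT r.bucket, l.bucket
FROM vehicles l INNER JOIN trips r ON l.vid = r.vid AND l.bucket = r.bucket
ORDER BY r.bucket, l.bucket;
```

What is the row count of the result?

2

INNER JOIN keeps only pairs where the ON condition holds.
Matching on l.vid = r.vid AND l.bucket = r.bucket. A NULL in a compared column never satisfies the condition.
- vid=NULL, bucket=DM: no matching r row, dropped.
- vid=3, bucket=NU: no matching r row, dropped.
- vid=1, bucket=KW: no matching r row, dropped.
- vid=9, bucket=AX: 1 matching r row(s), so 1 row(s) emitted.
- vid=1, bucket=AX: no matching r row, dropped.
- vid=1, bucket=NU: no matching r row, dropped.
- vid=9, bucket=AX: 1 matching r row(s), so 1 row(s) emitted.
Total: 2 rows.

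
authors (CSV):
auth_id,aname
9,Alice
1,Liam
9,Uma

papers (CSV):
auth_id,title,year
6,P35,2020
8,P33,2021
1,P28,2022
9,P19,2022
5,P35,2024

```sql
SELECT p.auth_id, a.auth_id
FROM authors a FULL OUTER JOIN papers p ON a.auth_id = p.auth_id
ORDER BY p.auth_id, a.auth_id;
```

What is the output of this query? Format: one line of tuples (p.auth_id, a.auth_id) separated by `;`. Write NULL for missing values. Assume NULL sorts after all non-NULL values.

(1, 1); (5, NULL); (6, NULL); (8, NULL); (9, 9); (9, 9)

FULL OUTER JOIN keeps every row from both sides; unmatched rows get NULL for the other side's columns.
Matching on a.auth_id = p.auth_id.
- a row (auth_id=9): matches 1 p row(s) → 1 output row(s).
- a row (auth_id=1): matches 1 p row(s) → 1 output row(s).
- a row (auth_id=9): matches 1 p row(s) → 1 output row(s).
- 3 p row(s) had no a match → kept, a columns NULL.
After projecting and ordering:
p.auth_id | a.auth_id
1 | 1
5 | NULL
6 | NULL
8 | NULL
9 | 9
9 | 9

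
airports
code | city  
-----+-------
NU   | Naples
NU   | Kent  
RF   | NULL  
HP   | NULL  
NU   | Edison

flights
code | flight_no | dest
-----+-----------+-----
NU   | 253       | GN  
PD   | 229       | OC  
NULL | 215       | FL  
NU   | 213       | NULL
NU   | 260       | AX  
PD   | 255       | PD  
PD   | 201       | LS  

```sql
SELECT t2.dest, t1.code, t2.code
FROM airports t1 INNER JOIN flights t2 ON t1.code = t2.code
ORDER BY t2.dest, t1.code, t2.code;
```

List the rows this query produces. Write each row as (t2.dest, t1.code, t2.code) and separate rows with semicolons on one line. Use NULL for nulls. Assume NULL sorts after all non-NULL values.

INNER JOIN keeps only pairs where the ON condition holds.
Matching on t1.code = t2.code. A NULL in a compared column never satisfies the condition.
Matched pairs: 9.

(AX, NU, NU); (AX, NU, NU); (AX, NU, NU); (GN, NU, NU); (GN, NU, NU); (GN, NU, NU); (NULL, NU, NU); (NULL, NU, NU); (NULL, NU, NU)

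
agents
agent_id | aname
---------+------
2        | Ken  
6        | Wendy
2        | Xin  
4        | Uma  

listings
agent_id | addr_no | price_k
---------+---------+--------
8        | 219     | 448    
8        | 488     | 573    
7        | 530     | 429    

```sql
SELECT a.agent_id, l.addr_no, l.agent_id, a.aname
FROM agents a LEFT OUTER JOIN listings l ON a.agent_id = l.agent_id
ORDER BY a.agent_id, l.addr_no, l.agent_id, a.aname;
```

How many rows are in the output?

4

LEFT JOIN keeps every row from `agents`; unmatched rows get NULL for `listings`'s columns.
Matching on a.agent_id = l.agent_id.
Matched pairs: 0; unmatched a rows kept: 4.
Total: 0 matched + 4 padded = 4 rows.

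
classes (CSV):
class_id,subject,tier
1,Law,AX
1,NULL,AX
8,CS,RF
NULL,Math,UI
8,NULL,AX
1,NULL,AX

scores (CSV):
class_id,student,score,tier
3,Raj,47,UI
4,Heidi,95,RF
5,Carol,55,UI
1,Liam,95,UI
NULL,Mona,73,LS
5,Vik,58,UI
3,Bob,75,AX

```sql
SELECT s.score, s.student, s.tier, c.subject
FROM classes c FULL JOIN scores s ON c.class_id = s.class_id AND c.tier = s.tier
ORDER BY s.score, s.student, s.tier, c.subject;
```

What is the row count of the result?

FULL OUTER JOIN keeps every row from both sides; unmatched rows get NULL for the other side's columns.
Matching on c.class_id = s.class_id AND c.tier = s.tier. A NULL in a compared column never satisfies the condition.
Matched pairs: 0; unmatched c rows kept: 6; unmatched s rows kept: 7.
Total: 0 matched + 13 padded = 13 rows.

13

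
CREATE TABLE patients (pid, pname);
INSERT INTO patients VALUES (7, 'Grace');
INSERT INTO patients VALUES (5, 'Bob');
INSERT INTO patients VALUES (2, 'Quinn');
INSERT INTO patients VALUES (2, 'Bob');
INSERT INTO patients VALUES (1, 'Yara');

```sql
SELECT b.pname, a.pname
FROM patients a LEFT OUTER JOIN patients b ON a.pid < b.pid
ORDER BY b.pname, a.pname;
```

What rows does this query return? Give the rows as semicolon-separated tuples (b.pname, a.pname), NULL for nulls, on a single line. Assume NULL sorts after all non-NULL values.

(Bob, Bob); (Bob, Quinn); (Bob, Yara); (Bob, Yara); (Grace, Bob); (Grace, Bob); (Grace, Quinn); (Grace, Yara); (Quinn, Yara); (NULL, Grace)

LEFT JOIN keeps every row from `patients a`; unmatched rows get NULL for `patients b`'s columns.
Matching on a.pid < b.pid.
Matched pairs: 9; unmatched a rows kept: 1.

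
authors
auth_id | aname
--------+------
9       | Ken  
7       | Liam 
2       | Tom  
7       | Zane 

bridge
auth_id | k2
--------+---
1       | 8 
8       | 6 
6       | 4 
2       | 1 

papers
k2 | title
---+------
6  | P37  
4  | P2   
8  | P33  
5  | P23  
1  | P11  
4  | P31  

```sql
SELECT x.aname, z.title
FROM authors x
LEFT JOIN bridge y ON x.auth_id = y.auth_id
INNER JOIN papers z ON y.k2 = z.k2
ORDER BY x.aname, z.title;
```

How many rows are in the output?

1

Evaluate left to right. First `authors x LEFT JOIN bridge y` on auth_id: 4 row(s).
Then INNER JOIN `papers z` on k2: keep only rows whose y.k2 appears in z.
Result: 1 row(s).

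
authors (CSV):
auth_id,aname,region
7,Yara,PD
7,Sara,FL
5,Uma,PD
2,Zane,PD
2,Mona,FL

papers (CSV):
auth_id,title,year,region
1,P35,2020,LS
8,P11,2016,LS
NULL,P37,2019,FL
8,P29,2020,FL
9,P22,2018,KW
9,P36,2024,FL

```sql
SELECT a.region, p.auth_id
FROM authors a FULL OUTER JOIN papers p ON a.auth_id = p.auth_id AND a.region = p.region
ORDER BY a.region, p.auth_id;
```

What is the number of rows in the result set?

11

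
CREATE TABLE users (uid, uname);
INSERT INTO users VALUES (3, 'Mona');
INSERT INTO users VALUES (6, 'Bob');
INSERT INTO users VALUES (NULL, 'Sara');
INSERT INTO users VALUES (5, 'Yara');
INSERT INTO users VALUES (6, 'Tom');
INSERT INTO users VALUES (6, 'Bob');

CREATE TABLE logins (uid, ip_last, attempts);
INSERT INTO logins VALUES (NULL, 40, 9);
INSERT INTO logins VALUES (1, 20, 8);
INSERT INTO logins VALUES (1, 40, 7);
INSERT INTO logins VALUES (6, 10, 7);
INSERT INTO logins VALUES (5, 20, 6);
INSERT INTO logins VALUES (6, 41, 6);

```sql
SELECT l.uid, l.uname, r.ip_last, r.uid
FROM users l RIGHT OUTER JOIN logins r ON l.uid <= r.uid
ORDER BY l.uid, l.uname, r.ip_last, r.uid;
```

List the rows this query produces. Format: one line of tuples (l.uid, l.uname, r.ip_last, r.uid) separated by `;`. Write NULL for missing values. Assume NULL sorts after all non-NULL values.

RIGHT JOIN keeps every row from `logins`; unmatched rows get NULL for `users`'s columns.
Matching on l.uid <= r.uid. A NULL in a compared column never satisfies the condition.
Matched pairs: 12; unmatched r rows kept: 3.

(3, Mona, 10, 6); (3, Mona, 20, 5); (3, Mona, 41, 6); (5, Yara, 10, 6); (5, Yara, 20, 5); (5, Yara, 41, 6); (6, Bob, 10, 6); (6, Bob, 10, 6); (6, Bob, 41, 6); (6, Bob, 41, 6); (6, Tom, 10, 6); (6, Tom, 41, 6); (NULL, NULL, 20, 1); (NULL, NULL, 40, 1); (NULL, NULL, 40, NULL)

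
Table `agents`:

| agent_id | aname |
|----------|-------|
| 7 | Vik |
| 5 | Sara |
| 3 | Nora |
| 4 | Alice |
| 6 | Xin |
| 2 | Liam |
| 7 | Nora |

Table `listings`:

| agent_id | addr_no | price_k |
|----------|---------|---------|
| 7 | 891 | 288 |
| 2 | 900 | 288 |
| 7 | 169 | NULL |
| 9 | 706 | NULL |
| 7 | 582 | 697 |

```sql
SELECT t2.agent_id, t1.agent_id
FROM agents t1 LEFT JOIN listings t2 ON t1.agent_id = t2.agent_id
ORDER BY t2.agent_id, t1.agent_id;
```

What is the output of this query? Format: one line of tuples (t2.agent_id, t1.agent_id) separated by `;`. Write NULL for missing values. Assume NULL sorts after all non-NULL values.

(2, 2); (7, 7); (7, 7); (7, 7); (7, 7); (7, 7); (7, 7); (NULL, 3); (NULL, 4); (NULL, 5); (NULL, 6)

LEFT JOIN keeps every row from `agents`; unmatched rows get NULL for `listings`'s columns.
Matching on t1.agent_id = t2.agent_id.
- t1[0] agent_id=7 → 3 match(es) in t2 → 3 row(s).
- t1[1] agent_id=5 → no match; kept with NULLs on the t2 side.
- t1[2] agent_id=3 → no match; kept with NULLs on the t2 side.
- t1[3] agent_id=4 → no match; kept with NULLs on the t2 side.
- t1[4] agent_id=6 → no match; kept with NULLs on the t2 side.
- t1[5] agent_id=2 → 1 match(es) in t2 → 1 row(s).
- t1[6] agent_id=7 → 3 match(es) in t2 → 3 row(s).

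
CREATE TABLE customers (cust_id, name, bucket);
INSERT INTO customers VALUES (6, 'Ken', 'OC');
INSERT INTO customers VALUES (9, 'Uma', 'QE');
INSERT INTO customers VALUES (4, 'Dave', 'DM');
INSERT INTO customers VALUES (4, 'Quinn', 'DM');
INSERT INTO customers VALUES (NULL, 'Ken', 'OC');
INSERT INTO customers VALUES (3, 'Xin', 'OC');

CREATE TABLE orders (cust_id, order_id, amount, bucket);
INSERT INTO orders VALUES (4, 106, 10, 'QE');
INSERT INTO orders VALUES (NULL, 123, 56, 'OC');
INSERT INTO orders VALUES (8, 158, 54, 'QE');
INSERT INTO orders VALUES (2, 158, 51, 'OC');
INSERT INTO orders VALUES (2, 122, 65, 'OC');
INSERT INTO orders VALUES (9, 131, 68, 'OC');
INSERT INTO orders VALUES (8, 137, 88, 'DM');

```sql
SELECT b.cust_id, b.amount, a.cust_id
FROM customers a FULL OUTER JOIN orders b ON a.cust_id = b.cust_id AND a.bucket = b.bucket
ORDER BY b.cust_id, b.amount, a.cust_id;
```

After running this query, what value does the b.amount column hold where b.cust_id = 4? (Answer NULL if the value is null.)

10

FULL OUTER JOIN keeps every row from both sides; unmatched rows get NULL for the other side's columns.
Matching on a.cust_id = b.cust_id AND a.bucket = b.bucket. A NULL in a compared column never satisfies the condition.
- cust_id=6, bucket=OC: no b row matches, row kept with b columns NULL.
- cust_id=9, bucket=QE: no b row matches, row kept with b columns NULL.
- cust_id=4, bucket=DM: no b row matches, row kept with b columns NULL.
- cust_id=4, bucket=DM: no b row matches, row kept with b columns NULL.
- cust_id=NULL, bucket=OC: no b row matches, row kept with b columns NULL.
- cust_id=3, bucket=OC: no b row matches, row kept with b columns NULL.
- plus 7 unmatched b row(s), each kept with NULL a columns.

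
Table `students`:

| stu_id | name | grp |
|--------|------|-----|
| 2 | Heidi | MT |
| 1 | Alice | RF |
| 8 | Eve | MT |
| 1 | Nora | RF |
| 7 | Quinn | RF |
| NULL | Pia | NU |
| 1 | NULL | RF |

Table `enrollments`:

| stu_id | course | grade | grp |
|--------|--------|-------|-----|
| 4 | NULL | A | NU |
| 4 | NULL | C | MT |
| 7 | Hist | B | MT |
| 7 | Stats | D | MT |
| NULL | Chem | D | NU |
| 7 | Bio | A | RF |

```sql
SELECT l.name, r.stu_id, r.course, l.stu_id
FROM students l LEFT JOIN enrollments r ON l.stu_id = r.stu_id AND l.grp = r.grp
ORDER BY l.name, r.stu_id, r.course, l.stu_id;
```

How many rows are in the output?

LEFT JOIN keeps every row from `students`; unmatched rows get NULL for `enrollments`'s columns.
Matching on l.stu_id = r.stu_id AND l.grp = r.grp. A NULL in a compared column never satisfies the condition.
- stu_id=2, grp=MT: no r row matches, row kept with r columns NULL.
- stu_id=1, grp=RF: no r row matches, row kept with r columns NULL.
- stu_id=8, grp=MT: no r row matches, row kept with r columns NULL.
- stu_id=1, grp=RF: no r row matches, row kept with r columns NULL.
- stu_id=7, grp=RF: 1 matching r row(s), so 1 row(s) emitted.
- stu_id=NULL, grp=NU: no r row matches, row kept with r columns NULL.
- stu_id=1, grp=RF: no r row matches, row kept with r columns NULL.
Total: 1 matched + 6 padded = 7 rows.

7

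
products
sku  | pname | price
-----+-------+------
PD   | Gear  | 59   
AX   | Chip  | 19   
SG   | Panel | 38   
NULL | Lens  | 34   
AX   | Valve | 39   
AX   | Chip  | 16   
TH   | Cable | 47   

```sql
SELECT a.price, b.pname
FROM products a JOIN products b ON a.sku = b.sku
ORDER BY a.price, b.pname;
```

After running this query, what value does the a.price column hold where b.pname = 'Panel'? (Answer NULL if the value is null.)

38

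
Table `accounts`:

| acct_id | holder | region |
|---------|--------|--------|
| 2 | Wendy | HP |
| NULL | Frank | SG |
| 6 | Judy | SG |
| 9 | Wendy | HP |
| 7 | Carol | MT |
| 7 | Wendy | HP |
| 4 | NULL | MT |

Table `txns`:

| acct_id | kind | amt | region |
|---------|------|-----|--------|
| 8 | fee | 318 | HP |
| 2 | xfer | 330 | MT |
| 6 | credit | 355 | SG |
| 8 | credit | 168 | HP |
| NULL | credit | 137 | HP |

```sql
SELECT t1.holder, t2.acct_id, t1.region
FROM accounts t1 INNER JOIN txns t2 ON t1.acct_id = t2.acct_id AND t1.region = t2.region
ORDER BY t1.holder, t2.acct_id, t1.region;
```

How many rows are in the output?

1

INNER JOIN keeps only pairs where the ON condition holds.
Matching on t1.acct_id = t2.acct_id AND t1.region = t2.region. A NULL in a compared column never satisfies the condition.
Matched pairs: 1.
Total: 1 rows.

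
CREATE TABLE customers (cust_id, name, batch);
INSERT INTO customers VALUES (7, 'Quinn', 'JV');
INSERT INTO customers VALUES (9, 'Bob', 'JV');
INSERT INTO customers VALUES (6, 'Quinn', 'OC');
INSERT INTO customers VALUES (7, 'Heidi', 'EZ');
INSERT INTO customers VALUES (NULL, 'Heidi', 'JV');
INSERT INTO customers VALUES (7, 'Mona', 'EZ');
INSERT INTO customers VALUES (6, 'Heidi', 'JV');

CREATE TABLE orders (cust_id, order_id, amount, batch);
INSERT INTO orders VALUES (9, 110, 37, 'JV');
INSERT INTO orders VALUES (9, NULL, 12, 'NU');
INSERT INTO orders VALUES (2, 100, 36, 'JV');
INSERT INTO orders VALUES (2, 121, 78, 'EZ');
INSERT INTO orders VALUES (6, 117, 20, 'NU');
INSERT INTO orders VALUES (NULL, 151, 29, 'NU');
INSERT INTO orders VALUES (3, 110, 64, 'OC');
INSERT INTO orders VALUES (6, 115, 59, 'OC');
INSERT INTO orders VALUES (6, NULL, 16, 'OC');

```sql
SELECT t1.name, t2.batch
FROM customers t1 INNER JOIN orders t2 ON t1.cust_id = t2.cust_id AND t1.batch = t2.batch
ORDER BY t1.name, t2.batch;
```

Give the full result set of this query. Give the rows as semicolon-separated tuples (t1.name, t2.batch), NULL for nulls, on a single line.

INNER JOIN keeps only pairs where the ON condition holds.
Matching on t1.cust_id = t2.cust_id AND t1.batch = t2.batch. A NULL in a compared column never satisfies the condition.
Matched pairs: 3.

(Bob, JV); (Quinn, OC); (Quinn, OC)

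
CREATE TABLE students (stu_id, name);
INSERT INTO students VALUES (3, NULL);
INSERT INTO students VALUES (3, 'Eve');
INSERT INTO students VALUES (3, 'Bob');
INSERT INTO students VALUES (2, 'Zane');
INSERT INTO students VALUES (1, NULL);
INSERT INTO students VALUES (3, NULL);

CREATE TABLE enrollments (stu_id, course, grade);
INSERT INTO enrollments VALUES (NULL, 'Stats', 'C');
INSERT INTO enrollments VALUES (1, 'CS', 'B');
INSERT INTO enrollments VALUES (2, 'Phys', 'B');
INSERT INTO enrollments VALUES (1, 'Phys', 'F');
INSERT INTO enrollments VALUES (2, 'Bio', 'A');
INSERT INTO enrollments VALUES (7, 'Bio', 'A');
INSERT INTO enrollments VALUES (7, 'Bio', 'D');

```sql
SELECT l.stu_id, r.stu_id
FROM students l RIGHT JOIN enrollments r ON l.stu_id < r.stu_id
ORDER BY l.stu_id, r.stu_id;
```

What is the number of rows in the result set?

RIGHT JOIN keeps every row from `enrollments`; unmatched rows get NULL for `students`'s columns.
Matching on l.stu_id < r.stu_id. A NULL in a compared column never satisfies the condition.
- l row (stu_id=3): matches 2 r row(s) → 2 output row(s).
- l row (stu_id=3): matches 2 r row(s) → 2 output row(s).
- l row (stu_id=3): matches 2 r row(s) → 2 output row(s).
- l row (stu_id=2): matches 2 r row(s) → 2 output row(s).
- l row (stu_id=1): matches 4 r row(s) → 4 output row(s).
- l row (stu_id=3): matches 2 r row(s) → 2 output row(s).
- plus 3 unmatched r row(s), each kept with NULL l columns.
Total: 14 matched + 3 padded = 17 rows.

17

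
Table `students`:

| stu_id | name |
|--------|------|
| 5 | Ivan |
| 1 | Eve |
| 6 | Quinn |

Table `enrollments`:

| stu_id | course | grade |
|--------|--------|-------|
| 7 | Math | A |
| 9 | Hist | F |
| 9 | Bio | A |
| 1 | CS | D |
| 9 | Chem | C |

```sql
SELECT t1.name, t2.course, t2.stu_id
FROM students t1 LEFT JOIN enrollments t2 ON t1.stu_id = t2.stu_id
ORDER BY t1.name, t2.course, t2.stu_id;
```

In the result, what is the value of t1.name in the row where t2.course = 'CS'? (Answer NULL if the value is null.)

LEFT JOIN keeps every row from `students`; unmatched rows get NULL for `enrollments`'s columns.
Matching on t1.stu_id = t2.stu_id.
- t1 (stu_id=5) has no partner → padded with NULL.
- t1 (stu_id=1) pairs with 1 row(s) of t2.
- t1 (stu_id=6) has no partner → padded with NULL.

Eve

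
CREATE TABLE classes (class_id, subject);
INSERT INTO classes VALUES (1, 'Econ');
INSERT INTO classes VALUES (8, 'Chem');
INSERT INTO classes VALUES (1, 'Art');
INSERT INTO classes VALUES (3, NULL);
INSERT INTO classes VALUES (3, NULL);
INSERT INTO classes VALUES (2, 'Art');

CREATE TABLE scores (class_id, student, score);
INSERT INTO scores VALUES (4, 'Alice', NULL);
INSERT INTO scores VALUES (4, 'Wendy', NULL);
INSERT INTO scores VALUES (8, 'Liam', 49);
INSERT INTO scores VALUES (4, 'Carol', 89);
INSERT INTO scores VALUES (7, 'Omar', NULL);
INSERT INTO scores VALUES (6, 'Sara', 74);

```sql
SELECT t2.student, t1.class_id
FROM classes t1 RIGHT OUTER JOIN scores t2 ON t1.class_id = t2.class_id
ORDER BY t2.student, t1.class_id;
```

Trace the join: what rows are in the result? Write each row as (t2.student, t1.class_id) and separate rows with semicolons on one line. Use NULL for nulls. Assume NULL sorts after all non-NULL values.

(Alice, NULL); (Carol, NULL); (Liam, 8); (Omar, NULL); (Sara, NULL); (Wendy, NULL)

RIGHT JOIN keeps every row from `scores`; unmatched rows get NULL for `classes`'s columns.
Matching on t1.class_id = t2.class_id.
Matched pairs: 1; unmatched t2 rows kept: 5.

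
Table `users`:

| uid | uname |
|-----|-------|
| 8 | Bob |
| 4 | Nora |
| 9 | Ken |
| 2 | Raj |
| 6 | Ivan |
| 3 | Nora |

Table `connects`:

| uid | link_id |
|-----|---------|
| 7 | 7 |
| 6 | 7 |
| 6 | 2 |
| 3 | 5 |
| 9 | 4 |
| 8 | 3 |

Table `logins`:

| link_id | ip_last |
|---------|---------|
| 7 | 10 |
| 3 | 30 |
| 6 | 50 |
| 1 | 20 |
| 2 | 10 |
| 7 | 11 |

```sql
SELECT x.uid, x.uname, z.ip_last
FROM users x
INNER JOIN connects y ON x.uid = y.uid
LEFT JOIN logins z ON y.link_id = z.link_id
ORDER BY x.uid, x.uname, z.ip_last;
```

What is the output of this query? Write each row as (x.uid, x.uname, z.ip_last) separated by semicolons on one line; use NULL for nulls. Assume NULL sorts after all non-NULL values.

(3, Nora, NULL); (6, Ivan, 10); (6, Ivan, 10); (6, Ivan, 11); (8, Bob, 30); (9, Ken, NULL)

Step 1 — x INNER JOIN y on uid → 5 row(s).
Then LEFT JOIN `logins z` on link_id: each of those 5 rows is kept; rows whose y.link_id has no match in z get NULL for z's columns.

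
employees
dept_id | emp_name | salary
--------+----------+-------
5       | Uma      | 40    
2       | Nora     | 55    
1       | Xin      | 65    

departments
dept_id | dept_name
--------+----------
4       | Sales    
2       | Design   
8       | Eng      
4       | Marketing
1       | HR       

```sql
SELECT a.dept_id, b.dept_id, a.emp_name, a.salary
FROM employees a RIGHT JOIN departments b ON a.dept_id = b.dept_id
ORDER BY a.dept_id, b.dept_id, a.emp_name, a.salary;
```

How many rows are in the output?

RIGHT JOIN keeps every row from `departments`; unmatched rows get NULL for `employees`'s columns.
Matching on a.dept_id = b.dept_id.
- a (dept_id=5) has no partner in b.
- a (dept_id=2) pairs with 1 row(s) of b.
- a (dept_id=1) pairs with 1 row(s) of b.
- 3 row(s) from b found no a partner → padded with NULL.
Total: 2 matched + 3 padded = 5 rows.

5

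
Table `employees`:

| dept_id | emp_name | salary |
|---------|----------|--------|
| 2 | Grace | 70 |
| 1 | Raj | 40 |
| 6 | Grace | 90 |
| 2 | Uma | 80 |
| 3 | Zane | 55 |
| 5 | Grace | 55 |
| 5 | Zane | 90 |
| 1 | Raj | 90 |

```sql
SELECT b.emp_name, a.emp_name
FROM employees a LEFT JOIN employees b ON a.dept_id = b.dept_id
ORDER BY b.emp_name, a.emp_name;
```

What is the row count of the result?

14

LEFT JOIN keeps every row from `employees a`; unmatched rows get NULL for `employees b`'s columns.
Matching on a.dept_id = b.dept_id.
Matched pairs: 14; unmatched a rows kept: 0.
Total: 14 rows.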